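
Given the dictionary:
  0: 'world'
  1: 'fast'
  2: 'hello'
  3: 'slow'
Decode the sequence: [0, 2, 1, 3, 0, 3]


Look up each index in the dictionary:
  0 -> 'world'
  2 -> 'hello'
  1 -> 'fast'
  3 -> 'slow'
  0 -> 'world'
  3 -> 'slow'

Decoded: "world hello fast slow world slow"


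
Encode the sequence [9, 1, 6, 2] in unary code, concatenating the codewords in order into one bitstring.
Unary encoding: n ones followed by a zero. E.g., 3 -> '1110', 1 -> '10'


Encode each number as n ones followed by a terminating 0:
  9 -> 1111111110 (10 bits)
  1 -> 10 (2 bits)
  6 -> 1111110 (7 bits)
  2 -> 110 (3 bits)
Total length = 10 + 2 + 7 + 3 = 22 bits.

Unary([9, 1, 6, 2]) = 1111111110101111110110 (22 bits)


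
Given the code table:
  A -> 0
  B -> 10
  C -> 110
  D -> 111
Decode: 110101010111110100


Decoding:
110 -> C
10 -> B
10 -> B
10 -> B
111 -> D
110 -> C
10 -> B
0 -> A


Result: CBBBDCBA


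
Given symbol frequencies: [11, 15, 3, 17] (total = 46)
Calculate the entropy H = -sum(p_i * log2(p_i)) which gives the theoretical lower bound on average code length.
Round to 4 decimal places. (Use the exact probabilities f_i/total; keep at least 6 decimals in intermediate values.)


Per-symbol terms -p_i * log2(p_i) with p_i = f_i/46:
  p = 11/46 = 0.239130: log2(p) = -2.064130, -p*log2(p) = 0.493596
  p = 15/46 = 0.326087: log2(p) = -1.616671, -p*log2(p) = 0.527175
  p = 3/46 = 0.065217: log2(p) = -3.938599, -p*log2(p) = 0.256865
  p = 17/46 = 0.369565: log2(p) = -1.436099, -p*log2(p) = 0.530732
H = 0.493596 + 0.527175 + 0.256865 + 0.530732 = 1.808368

H = 1.8084 bits/symbol


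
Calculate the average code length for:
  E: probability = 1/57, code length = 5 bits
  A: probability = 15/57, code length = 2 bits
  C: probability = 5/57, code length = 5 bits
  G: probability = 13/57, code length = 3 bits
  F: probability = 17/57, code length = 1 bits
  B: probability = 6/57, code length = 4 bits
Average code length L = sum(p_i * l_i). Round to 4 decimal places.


Weighted contributions p_i * l_i:
  E: (1/57) * 5 = 5/57
  A: (15/57) * 2 = 30/57
  C: (5/57) * 5 = 25/57
  G: (13/57) * 3 = 39/57
  F: (17/57) * 1 = 17/57
  B: (6/57) * 4 = 24/57
Sum = (5 + 30 + 25 + 39 + 17 + 24)/57 = 140/57

L = 140/57 = 2.4561 bits/symbol


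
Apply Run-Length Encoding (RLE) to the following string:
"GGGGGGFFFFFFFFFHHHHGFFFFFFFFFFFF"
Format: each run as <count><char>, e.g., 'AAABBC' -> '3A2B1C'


Scanning runs left to right:
  i=0: run of 'G' x 6 -> '6G'
  i=6: run of 'F' x 9 -> '9F'
  i=15: run of 'H' x 4 -> '4H'
  i=19: run of 'G' x 1 -> '1G'
  i=20: run of 'F' x 12 -> '12F'

RLE = 6G9F4H1G12F


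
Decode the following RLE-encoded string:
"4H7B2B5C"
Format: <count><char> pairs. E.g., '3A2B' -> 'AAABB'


Expanding each <count><char> pair:
  4H -> 'HHHH'
  7B -> 'BBBBBBB'
  2B -> 'BB'
  5C -> 'CCCCC'

Decoded = HHHHBBBBBBBBBCCCCC


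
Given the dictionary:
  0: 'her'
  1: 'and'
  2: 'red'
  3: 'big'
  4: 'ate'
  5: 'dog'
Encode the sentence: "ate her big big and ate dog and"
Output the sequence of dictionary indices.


Look up each word in the dictionary:
  'ate' -> 4
  'her' -> 0
  'big' -> 3
  'big' -> 3
  'and' -> 1
  'ate' -> 4
  'dog' -> 5
  'and' -> 1

Encoded: [4, 0, 3, 3, 1, 4, 5, 1]


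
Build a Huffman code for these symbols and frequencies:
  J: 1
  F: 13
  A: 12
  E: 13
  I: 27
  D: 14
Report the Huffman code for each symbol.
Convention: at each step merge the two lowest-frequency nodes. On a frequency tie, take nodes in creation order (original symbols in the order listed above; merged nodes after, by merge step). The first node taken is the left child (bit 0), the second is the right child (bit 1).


Huffman tree construction:
Step 1: Merge J(1) + A(12) = 13
Step 2: Merge F(13) + E(13) = 26
Step 3: Merge (J+A)(13) + D(14) = 27
Step 4: Merge (F+E)(26) + I(27) = 53
Step 5: Merge ((J+A)+D)(27) + ((F+E)+I)(53) = 80
Read each symbol's code off the tree from the root (left child = 0, right child = 1).

Codes:
  J: 000 (length 3)
  F: 100 (length 3)
  A: 001 (length 3)
  E: 101 (length 3)
  I: 11 (length 2)
  D: 01 (length 2)
Average code length: 199/80 = 2.4875 bits/symbol


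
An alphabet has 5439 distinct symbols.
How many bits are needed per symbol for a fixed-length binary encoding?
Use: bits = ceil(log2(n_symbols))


log2(5439) = 12.4091
Bracket: 2^12 = 4096 < 5439 <= 2^13 = 8192
So ceil(log2(5439)) = 13

bits = ceil(log2(5439)) = ceil(12.4091) = 13 bits


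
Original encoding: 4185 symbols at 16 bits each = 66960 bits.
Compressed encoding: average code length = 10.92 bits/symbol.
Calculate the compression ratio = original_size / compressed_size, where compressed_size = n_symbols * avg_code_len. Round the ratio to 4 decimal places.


original_size = n_symbols * orig_bits = 4185 * 16 = 66960 bits
compressed_size = n_symbols * avg_code_len = 4185 * 10.92 = 45700.2 bits
ratio = original_size / compressed_size = 66960 / 45700.2 = 1.4652

Compression ratio = 1.4652


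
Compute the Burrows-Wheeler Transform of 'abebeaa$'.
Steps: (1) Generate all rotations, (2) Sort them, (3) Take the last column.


Rotations (sorted):
  0: $abebeaa -> last char: a
  1: a$abebea -> last char: a
  2: aa$abebe -> last char: e
  3: abebeaa$ -> last char: $
  4: beaa$abe -> last char: e
  5: bebeaa$a -> last char: a
  6: eaa$abeb -> last char: b
  7: ebeaa$ab -> last char: b


BWT = aae$eabb


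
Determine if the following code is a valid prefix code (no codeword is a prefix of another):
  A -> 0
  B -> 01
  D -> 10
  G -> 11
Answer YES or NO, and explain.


Checking each pair (does one codeword prefix another?):
  A='0' vs B='01': prefix -- VIOLATION

NO -- this is NOT a valid prefix code. A (0) is a prefix of B (01).


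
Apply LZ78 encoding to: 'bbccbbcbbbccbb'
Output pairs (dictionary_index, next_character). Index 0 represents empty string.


LZ78 encoding steps:
Dictionary: {0: ''}
Step 1: w='' (idx 0), next='b' -> output (0, 'b'), add 'b' as idx 1
Step 2: w='b' (idx 1), next='c' -> output (1, 'c'), add 'bc' as idx 2
Step 3: w='' (idx 0), next='c' -> output (0, 'c'), add 'c' as idx 3
Step 4: w='b' (idx 1), next='b' -> output (1, 'b'), add 'bb' as idx 4
Step 5: w='c' (idx 3), next='b' -> output (3, 'b'), add 'cb' as idx 5
Step 6: w='bb' (idx 4), next='c' -> output (4, 'c'), add 'bbc' as idx 6
Step 7: w='cb' (idx 5), next='b' -> output (5, 'b'), add 'cbb' as idx 7


Encoded: [(0, 'b'), (1, 'c'), (0, 'c'), (1, 'b'), (3, 'b'), (4, 'c'), (5, 'b')]


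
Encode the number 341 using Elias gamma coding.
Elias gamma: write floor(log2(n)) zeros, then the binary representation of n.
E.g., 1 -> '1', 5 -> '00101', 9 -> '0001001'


num_bits = floor(log2(341)) + 1 = 9
leading_zeros = num_bits - 1 = 8
binary(341) = 101010101

Elias gamma(341) = '00000000' + '101010101' = 00000000101010101 (17 bits)


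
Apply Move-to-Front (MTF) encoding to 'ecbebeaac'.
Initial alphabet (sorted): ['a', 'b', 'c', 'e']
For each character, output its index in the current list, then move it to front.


MTF encoding:
'e': index 3 in ['a', 'b', 'c', 'e'] -> ['e', 'a', 'b', 'c']
'c': index 3 in ['e', 'a', 'b', 'c'] -> ['c', 'e', 'a', 'b']
'b': index 3 in ['c', 'e', 'a', 'b'] -> ['b', 'c', 'e', 'a']
'e': index 2 in ['b', 'c', 'e', 'a'] -> ['e', 'b', 'c', 'a']
'b': index 1 in ['e', 'b', 'c', 'a'] -> ['b', 'e', 'c', 'a']
'e': index 1 in ['b', 'e', 'c', 'a'] -> ['e', 'b', 'c', 'a']
'a': index 3 in ['e', 'b', 'c', 'a'] -> ['a', 'e', 'b', 'c']
'a': index 0 in ['a', 'e', 'b', 'c'] -> ['a', 'e', 'b', 'c']
'c': index 3 in ['a', 'e', 'b', 'c'] -> ['c', 'a', 'e', 'b']


Output: [3, 3, 3, 2, 1, 1, 3, 0, 3]


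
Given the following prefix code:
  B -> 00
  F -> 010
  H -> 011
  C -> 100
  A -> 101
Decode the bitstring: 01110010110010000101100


Decoding step by step:
Bits 011 -> H
Bits 100 -> C
Bits 101 -> A
Bits 100 -> C
Bits 100 -> C
Bits 00 -> B
Bits 101 -> A
Bits 100 -> C


Decoded message: HCACCBAC


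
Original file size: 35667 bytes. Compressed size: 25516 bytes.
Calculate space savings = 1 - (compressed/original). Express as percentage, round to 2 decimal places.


ratio = compressed/original = 25516/35667 = 0.715395
savings = 1 - ratio = 1 - 0.715395 = 0.284605
as a percentage: 0.284605 * 100 = 28.46%

Space savings = 1 - 25516/35667 = 28.46%


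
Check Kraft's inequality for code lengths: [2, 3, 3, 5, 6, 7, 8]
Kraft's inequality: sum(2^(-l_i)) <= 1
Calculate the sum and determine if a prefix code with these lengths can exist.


Sum = 2^(-2) + 2^(-3) + 2^(-3) + 2^(-5) + 2^(-6) + 2^(-7) + 2^(-8)
    = 0.25 + 0.125 + 0.125 + 0.03125 + 0.015625 + 0.0078125 + 0.00390625
    = 143/256 = 0.55859375
Since 0.55859375 <= 1, Kraft's inequality IS satisfied.
A prefix code with these lengths CAN exist.

Kraft sum = 0.55859375. Satisfied.


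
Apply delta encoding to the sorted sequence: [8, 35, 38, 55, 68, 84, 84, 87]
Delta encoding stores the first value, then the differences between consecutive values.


First value: 8
Deltas:
  35 - 8 = 27
  38 - 35 = 3
  55 - 38 = 17
  68 - 55 = 13
  84 - 68 = 16
  84 - 84 = 0
  87 - 84 = 3


Delta encoded: [8, 27, 3, 17, 13, 16, 0, 3]


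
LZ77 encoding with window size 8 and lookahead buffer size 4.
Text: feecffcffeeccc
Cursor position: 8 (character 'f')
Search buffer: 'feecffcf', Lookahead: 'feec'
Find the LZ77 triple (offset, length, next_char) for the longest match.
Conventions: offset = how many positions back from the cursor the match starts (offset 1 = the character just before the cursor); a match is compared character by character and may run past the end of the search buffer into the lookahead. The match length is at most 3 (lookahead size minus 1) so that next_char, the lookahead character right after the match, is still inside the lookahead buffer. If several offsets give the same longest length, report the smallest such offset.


Try each offset into the search buffer:
  offset=1 (pos 7, char 'f'): match length 1
  offset=2 (pos 6, char 'c'): match length 0
  offset=3 (pos 5, char 'f'): match length 1
  offset=4 (pos 4, char 'f'): match length 1
  offset=5 (pos 3, char 'c'): match length 0
  offset=6 (pos 2, char 'e'): match length 0
  offset=7 (pos 1, char 'e'): match length 0
  offset=8 (pos 0, char 'f'): match length 3
Longest match has length 3 at offset 8.
next_char = character at position 8 + 3 = 11 -> 'c'

Best match: offset=8, length=3 (matching 'fee' starting at position 0)
LZ77 triple: (8, 3, 'c')


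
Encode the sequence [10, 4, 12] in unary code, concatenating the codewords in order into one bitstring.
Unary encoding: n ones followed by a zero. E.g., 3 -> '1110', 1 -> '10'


Encode each number as n ones followed by a terminating 0:
  10 -> 11111111110 (11 bits)
  4 -> 11110 (5 bits)
  12 -> 1111111111110 (13 bits)
Total length = 11 + 5 + 13 = 29 bits.

Unary([10, 4, 12]) = 11111111110111101111111111110 (29 bits)


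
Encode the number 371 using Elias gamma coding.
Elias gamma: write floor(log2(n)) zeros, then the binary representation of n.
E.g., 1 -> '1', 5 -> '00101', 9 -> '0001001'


num_bits = floor(log2(371)) + 1 = 9
leading_zeros = num_bits - 1 = 8
binary(371) = 101110011

Elias gamma(371) = '00000000' + '101110011' = 00000000101110011 (17 bits)


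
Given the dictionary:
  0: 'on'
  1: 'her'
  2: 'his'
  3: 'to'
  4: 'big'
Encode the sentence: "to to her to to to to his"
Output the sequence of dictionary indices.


Look up each word in the dictionary:
  'to' -> 3
  'to' -> 3
  'her' -> 1
  'to' -> 3
  'to' -> 3
  'to' -> 3
  'to' -> 3
  'his' -> 2

Encoded: [3, 3, 1, 3, 3, 3, 3, 2]


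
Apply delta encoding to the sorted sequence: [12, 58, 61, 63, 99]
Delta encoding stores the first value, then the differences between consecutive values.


First value: 12
Deltas:
  58 - 12 = 46
  61 - 58 = 3
  63 - 61 = 2
  99 - 63 = 36


Delta encoded: [12, 46, 3, 2, 36]


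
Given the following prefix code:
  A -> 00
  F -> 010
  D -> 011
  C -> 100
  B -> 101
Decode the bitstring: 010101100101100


Decoding step by step:
Bits 010 -> F
Bits 101 -> B
Bits 100 -> C
Bits 101 -> B
Bits 100 -> C


Decoded message: FBCBC


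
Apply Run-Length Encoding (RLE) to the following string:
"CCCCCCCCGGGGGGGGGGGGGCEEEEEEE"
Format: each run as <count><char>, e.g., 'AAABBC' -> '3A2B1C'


Scanning runs left to right:
  i=0: run of 'C' x 8 -> '8C'
  i=8: run of 'G' x 13 -> '13G'
  i=21: run of 'C' x 1 -> '1C'
  i=22: run of 'E' x 7 -> '7E'

RLE = 8C13G1C7E


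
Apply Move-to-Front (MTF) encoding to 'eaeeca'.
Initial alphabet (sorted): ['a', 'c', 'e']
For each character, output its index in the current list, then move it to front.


MTF encoding:
'e': index 2 in ['a', 'c', 'e'] -> ['e', 'a', 'c']
'a': index 1 in ['e', 'a', 'c'] -> ['a', 'e', 'c']
'e': index 1 in ['a', 'e', 'c'] -> ['e', 'a', 'c']
'e': index 0 in ['e', 'a', 'c'] -> ['e', 'a', 'c']
'c': index 2 in ['e', 'a', 'c'] -> ['c', 'e', 'a']
'a': index 2 in ['c', 'e', 'a'] -> ['a', 'c', 'e']


Output: [2, 1, 1, 0, 2, 2]


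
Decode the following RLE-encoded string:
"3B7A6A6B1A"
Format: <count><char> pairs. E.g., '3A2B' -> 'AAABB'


Expanding each <count><char> pair:
  3B -> 'BBB'
  7A -> 'AAAAAAA'
  6A -> 'AAAAAA'
  6B -> 'BBBBBB'
  1A -> 'A'

Decoded = BBBAAAAAAAAAAAAABBBBBBA


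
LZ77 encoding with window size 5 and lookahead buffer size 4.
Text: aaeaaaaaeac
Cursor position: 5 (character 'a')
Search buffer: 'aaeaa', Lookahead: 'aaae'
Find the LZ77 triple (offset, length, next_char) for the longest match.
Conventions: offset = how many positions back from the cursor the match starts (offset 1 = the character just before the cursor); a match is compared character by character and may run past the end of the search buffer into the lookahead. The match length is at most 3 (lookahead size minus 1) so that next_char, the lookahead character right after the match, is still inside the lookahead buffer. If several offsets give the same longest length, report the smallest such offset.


Try each offset into the search buffer:
  offset=1 (pos 4, char 'a'): match length 3
  offset=2 (pos 3, char 'a'): match length 3
  offset=3 (pos 2, char 'e'): match length 0
  offset=4 (pos 1, char 'a'): match length 1
  offset=5 (pos 0, char 'a'): match length 2
Longest match has length 3, found at offsets 1, 2; take the smallest, offset 1.
next_char = character at position 5 + 3 = 8 -> 'e'

Best match: offset=1, length=3 (matching 'aaa' starting at position 4)
LZ77 triple: (1, 3, 'e')


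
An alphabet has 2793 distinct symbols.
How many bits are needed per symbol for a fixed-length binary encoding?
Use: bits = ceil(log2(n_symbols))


log2(2793) = 11.4476
Bracket: 2^11 = 2048 < 2793 <= 2^12 = 4096
So ceil(log2(2793)) = 12

bits = ceil(log2(2793)) = ceil(11.4476) = 12 bits


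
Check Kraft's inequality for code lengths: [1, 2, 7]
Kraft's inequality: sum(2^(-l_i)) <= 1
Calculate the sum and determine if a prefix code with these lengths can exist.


Sum = 2^(-1) + 2^(-2) + 2^(-7)
    = 0.5 + 0.25 + 0.0078125
    = 97/128 = 0.7578125
Since 0.7578125 <= 1, Kraft's inequality IS satisfied.
A prefix code with these lengths CAN exist.

Kraft sum = 0.7578125. Satisfied.


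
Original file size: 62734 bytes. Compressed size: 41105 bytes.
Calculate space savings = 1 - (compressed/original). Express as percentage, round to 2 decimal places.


ratio = compressed/original = 41105/62734 = 0.655227
savings = 1 - ratio = 1 - 0.655227 = 0.344773
as a percentage: 0.344773 * 100 = 34.48%

Space savings = 1 - 41105/62734 = 34.48%


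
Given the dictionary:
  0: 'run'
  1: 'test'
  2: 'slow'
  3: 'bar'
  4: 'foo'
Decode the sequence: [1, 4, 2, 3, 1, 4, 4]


Look up each index in the dictionary:
  1 -> 'test'
  4 -> 'foo'
  2 -> 'slow'
  3 -> 'bar'
  1 -> 'test'
  4 -> 'foo'
  4 -> 'foo'

Decoded: "test foo slow bar test foo foo"


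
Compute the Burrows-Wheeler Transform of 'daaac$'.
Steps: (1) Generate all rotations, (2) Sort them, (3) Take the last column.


Rotations (sorted):
  0: $daaac -> last char: c
  1: aaac$d -> last char: d
  2: aac$da -> last char: a
  3: ac$daa -> last char: a
  4: c$daaa -> last char: a
  5: daaac$ -> last char: $


BWT = cdaaa$


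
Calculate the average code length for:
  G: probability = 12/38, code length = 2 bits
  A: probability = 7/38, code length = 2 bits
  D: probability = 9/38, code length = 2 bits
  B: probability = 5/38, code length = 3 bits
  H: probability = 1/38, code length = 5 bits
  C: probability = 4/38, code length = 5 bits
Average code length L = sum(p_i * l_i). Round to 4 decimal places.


Weighted contributions p_i * l_i:
  G: (12/38) * 2 = 24/38
  A: (7/38) * 2 = 14/38
  D: (9/38) * 2 = 18/38
  B: (5/38) * 3 = 15/38
  H: (1/38) * 5 = 5/38
  C: (4/38) * 5 = 20/38
Sum = (24 + 14 + 18 + 15 + 5 + 20)/38 = 96/38

L = 96/38 = 2.5263 bits/symbol


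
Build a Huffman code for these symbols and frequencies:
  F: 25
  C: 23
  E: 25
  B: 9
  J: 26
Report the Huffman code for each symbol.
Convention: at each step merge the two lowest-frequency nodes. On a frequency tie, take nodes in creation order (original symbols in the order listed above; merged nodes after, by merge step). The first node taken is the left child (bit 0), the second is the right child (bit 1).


Huffman tree construction:
Step 1: Merge B(9) + C(23) = 32
Step 2: Merge F(25) + E(25) = 50
Step 3: Merge J(26) + (B+C)(32) = 58
Step 4: Merge (F+E)(50) + (J+(B+C))(58) = 108
Read each symbol's code off the tree from the root (left child = 0, right child = 1).

Codes:
  F: 00 (length 2)
  C: 111 (length 3)
  E: 01 (length 2)
  B: 110 (length 3)
  J: 10 (length 2)
Average code length: 248/108 = 2.2963 bits/symbol


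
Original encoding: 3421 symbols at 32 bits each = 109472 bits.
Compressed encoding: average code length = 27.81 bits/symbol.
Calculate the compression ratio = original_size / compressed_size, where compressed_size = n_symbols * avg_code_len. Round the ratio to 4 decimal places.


original_size = n_symbols * orig_bits = 3421 * 32 = 109472 bits
compressed_size = n_symbols * avg_code_len = 3421 * 27.81 = 95138.01 bits
ratio = original_size / compressed_size = 109472 / 95138.01 = 1.1507

Compression ratio = 1.1507


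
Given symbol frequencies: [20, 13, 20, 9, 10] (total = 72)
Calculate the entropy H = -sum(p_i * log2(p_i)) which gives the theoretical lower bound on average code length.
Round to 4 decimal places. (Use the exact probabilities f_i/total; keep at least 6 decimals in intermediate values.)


Per-symbol terms -p_i * log2(p_i) with p_i = f_i/72:
  p = 20/72 = 0.277778: log2(p) = -1.847997, -p*log2(p) = 0.513332
  p = 13/72 = 0.180556: log2(p) = -2.469485, -p*log2(p) = 0.445879
  p = 20/72 = 0.277778: log2(p) = -1.847997, -p*log2(p) = 0.513332
  p = 9/72 = 0.125000: log2(p) = -3.000000, -p*log2(p) = 0.375000
  p = 10/72 = 0.138889: log2(p) = -2.847997, -p*log2(p) = 0.395555
H = 0.513332 + 0.445879 + 0.513332 + 0.375000 + 0.395555 = 2.243098

H = 2.2431 bits/symbol


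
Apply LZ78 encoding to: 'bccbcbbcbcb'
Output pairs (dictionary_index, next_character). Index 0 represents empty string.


LZ78 encoding steps:
Dictionary: {0: ''}
Step 1: w='' (idx 0), next='b' -> output (0, 'b'), add 'b' as idx 1
Step 2: w='' (idx 0), next='c' -> output (0, 'c'), add 'c' as idx 2
Step 3: w='c' (idx 2), next='b' -> output (2, 'b'), add 'cb' as idx 3
Step 4: w='cb' (idx 3), next='b' -> output (3, 'b'), add 'cbb' as idx 4
Step 5: w='cb' (idx 3), next='c' -> output (3, 'c'), add 'cbc' as idx 5
Step 6: w='b' (idx 1), end of input -> output (1, '')


Encoded: [(0, 'b'), (0, 'c'), (2, 'b'), (3, 'b'), (3, 'c'), (1, '')]


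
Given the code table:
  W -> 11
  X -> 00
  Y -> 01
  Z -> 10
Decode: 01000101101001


Decoding:
01 -> Y
00 -> X
01 -> Y
01 -> Y
10 -> Z
10 -> Z
01 -> Y


Result: YXYYZZY


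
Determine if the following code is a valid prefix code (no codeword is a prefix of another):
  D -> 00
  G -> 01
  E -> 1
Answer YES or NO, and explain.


Checking each pair (does one codeword prefix another?):
  D='00' vs G='01': no prefix
  D='00' vs E='1': no prefix
  G='01' vs D='00': no prefix
  G='01' vs E='1': no prefix
  E='1' vs D='00': no prefix
  E='1' vs G='01': no prefix
No violation found over all pairs.

YES -- this is a valid prefix code. No codeword is a prefix of any other codeword.


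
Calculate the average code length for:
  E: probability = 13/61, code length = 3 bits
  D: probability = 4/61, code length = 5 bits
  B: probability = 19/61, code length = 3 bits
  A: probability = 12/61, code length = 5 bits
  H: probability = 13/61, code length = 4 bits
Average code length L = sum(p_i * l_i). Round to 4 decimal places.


Weighted contributions p_i * l_i:
  E: (13/61) * 3 = 39/61
  D: (4/61) * 5 = 20/61
  B: (19/61) * 3 = 57/61
  A: (12/61) * 5 = 60/61
  H: (13/61) * 4 = 52/61
Sum = (39 + 20 + 57 + 60 + 52)/61 = 228/61

L = 228/61 = 3.7377 bits/symbol


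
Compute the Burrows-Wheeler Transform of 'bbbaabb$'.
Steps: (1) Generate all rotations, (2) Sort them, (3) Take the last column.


Rotations (sorted):
  0: $bbbaabb -> last char: b
  1: aabb$bbb -> last char: b
  2: abb$bbba -> last char: a
  3: b$bbbaab -> last char: b
  4: baabb$bb -> last char: b
  5: bb$bbbaa -> last char: a
  6: bbaabb$b -> last char: b
  7: bbbaabb$ -> last char: $


BWT = bbabbab$


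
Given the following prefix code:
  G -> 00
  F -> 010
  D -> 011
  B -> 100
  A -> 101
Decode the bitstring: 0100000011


Decoding step by step:
Bits 010 -> F
Bits 00 -> G
Bits 00 -> G
Bits 011 -> D


Decoded message: FGGD


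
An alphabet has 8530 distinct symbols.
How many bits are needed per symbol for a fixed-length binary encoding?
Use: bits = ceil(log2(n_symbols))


log2(8530) = 13.0583
Bracket: 2^13 = 8192 < 8530 <= 2^14 = 16384
So ceil(log2(8530)) = 14

bits = ceil(log2(8530)) = ceil(13.0583) = 14 bits


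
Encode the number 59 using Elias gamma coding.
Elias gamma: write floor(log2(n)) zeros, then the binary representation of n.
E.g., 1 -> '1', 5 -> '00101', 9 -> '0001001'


num_bits = floor(log2(59)) + 1 = 6
leading_zeros = num_bits - 1 = 5
binary(59) = 111011

Elias gamma(59) = '00000' + '111011' = 00000111011 (11 bits)


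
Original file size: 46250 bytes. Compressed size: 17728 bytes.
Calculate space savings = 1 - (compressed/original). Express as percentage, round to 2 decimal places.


ratio = compressed/original = 17728/46250 = 0.383308
savings = 1 - ratio = 1 - 0.383308 = 0.616692
as a percentage: 0.616692 * 100 = 61.67%

Space savings = 1 - 17728/46250 = 61.67%


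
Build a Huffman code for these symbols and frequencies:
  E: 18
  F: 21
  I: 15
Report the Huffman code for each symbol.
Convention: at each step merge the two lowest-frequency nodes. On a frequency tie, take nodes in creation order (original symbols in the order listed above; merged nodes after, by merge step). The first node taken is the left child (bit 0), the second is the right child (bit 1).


Huffman tree construction:
Step 1: Merge I(15) + E(18) = 33
Step 2: Merge F(21) + (I+E)(33) = 54
Read each symbol's code off the tree from the root (left child = 0, right child = 1).

Codes:
  E: 11 (length 2)
  F: 0 (length 1)
  I: 10 (length 2)
Average code length: 87/54 = 1.6111 bits/symbol


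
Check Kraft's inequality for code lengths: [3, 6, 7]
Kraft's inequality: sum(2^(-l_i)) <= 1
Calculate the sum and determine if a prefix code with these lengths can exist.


Sum = 2^(-3) + 2^(-6) + 2^(-7)
    = 0.125 + 0.015625 + 0.0078125
    = 19/128 = 0.1484375
Since 0.1484375 <= 1, Kraft's inequality IS satisfied.
A prefix code with these lengths CAN exist.

Kraft sum = 0.1484375. Satisfied.


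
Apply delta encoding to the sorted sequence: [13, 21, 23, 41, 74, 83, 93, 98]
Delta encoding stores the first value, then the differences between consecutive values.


First value: 13
Deltas:
  21 - 13 = 8
  23 - 21 = 2
  41 - 23 = 18
  74 - 41 = 33
  83 - 74 = 9
  93 - 83 = 10
  98 - 93 = 5


Delta encoded: [13, 8, 2, 18, 33, 9, 10, 5]


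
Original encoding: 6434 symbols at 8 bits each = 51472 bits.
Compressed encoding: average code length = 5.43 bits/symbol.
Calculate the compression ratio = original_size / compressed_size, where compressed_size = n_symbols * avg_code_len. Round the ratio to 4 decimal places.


original_size = n_symbols * orig_bits = 6434 * 8 = 51472 bits
compressed_size = n_symbols * avg_code_len = 6434 * 5.43 = 34936.62 bits
ratio = original_size / compressed_size = 51472 / 34936.62 = 1.4733

Compression ratio = 1.4733


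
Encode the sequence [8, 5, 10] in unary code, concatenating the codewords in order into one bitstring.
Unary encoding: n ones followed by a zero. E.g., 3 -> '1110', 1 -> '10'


Encode each number as n ones followed by a terminating 0:
  8 -> 111111110 (9 bits)
  5 -> 111110 (6 bits)
  10 -> 11111111110 (11 bits)
Total length = 9 + 6 + 11 = 26 bits.

Unary([8, 5, 10]) = 11111111011111011111111110 (26 bits)


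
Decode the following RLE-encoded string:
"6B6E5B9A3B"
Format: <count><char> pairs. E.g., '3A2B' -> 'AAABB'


Expanding each <count><char> pair:
  6B -> 'BBBBBB'
  6E -> 'EEEEEE'
  5B -> 'BBBBB'
  9A -> 'AAAAAAAAA'
  3B -> 'BBB'

Decoded = BBBBBBEEEEEEBBBBBAAAAAAAAABBB


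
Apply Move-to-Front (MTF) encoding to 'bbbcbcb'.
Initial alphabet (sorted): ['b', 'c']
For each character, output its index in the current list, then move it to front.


MTF encoding:
'b': index 0 in ['b', 'c'] -> ['b', 'c']
'b': index 0 in ['b', 'c'] -> ['b', 'c']
'b': index 0 in ['b', 'c'] -> ['b', 'c']
'c': index 1 in ['b', 'c'] -> ['c', 'b']
'b': index 1 in ['c', 'b'] -> ['b', 'c']
'c': index 1 in ['b', 'c'] -> ['c', 'b']
'b': index 1 in ['c', 'b'] -> ['b', 'c']


Output: [0, 0, 0, 1, 1, 1, 1]


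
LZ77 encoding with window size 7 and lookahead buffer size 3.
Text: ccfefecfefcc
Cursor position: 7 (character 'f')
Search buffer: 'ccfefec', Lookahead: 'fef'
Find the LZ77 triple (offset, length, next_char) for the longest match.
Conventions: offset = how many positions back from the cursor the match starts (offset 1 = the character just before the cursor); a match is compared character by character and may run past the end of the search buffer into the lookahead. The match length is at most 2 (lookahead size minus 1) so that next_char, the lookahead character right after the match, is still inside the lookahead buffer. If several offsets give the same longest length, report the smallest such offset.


Try each offset into the search buffer:
  offset=1 (pos 6, char 'c'): match length 0
  offset=2 (pos 5, char 'e'): match length 0
  offset=3 (pos 4, char 'f'): match length 2
  offset=4 (pos 3, char 'e'): match length 0
  offset=5 (pos 2, char 'f'): match length 2
  offset=6 (pos 1, char 'c'): match length 0
  offset=7 (pos 0, char 'c'): match length 0
Longest match has length 2, found at offsets 3, 5; take the smallest, offset 3.
next_char = character at position 7 + 2 = 9 -> 'f'

Best match: offset=3, length=2 (matching 'fe' starting at position 4)
LZ77 triple: (3, 2, 'f')


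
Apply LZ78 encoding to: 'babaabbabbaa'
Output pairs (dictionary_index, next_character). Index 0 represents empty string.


LZ78 encoding steps:
Dictionary: {0: ''}
Step 1: w='' (idx 0), next='b' -> output (0, 'b'), add 'b' as idx 1
Step 2: w='' (idx 0), next='a' -> output (0, 'a'), add 'a' as idx 2
Step 3: w='b' (idx 1), next='a' -> output (1, 'a'), add 'ba' as idx 3
Step 4: w='a' (idx 2), next='b' -> output (2, 'b'), add 'ab' as idx 4
Step 5: w='ba' (idx 3), next='b' -> output (3, 'b'), add 'bab' as idx 5
Step 6: w='ba' (idx 3), next='a' -> output (3, 'a'), add 'baa' as idx 6


Encoded: [(0, 'b'), (0, 'a'), (1, 'a'), (2, 'b'), (3, 'b'), (3, 'a')]


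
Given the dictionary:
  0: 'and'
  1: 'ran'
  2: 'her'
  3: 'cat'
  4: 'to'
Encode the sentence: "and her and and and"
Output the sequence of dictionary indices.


Look up each word in the dictionary:
  'and' -> 0
  'her' -> 2
  'and' -> 0
  'and' -> 0
  'and' -> 0

Encoded: [0, 2, 0, 0, 0]


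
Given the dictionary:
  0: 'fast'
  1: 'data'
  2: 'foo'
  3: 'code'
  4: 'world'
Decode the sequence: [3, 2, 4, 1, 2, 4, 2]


Look up each index in the dictionary:
  3 -> 'code'
  2 -> 'foo'
  4 -> 'world'
  1 -> 'data'
  2 -> 'foo'
  4 -> 'world'
  2 -> 'foo'

Decoded: "code foo world data foo world foo"


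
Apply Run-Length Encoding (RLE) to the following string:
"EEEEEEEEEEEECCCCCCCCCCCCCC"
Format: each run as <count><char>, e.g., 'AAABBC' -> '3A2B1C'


Scanning runs left to right:
  i=0: run of 'E' x 12 -> '12E'
  i=12: run of 'C' x 14 -> '14C'

RLE = 12E14C


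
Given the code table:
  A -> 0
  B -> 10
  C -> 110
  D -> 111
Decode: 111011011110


Decoding:
111 -> D
0 -> A
110 -> C
111 -> D
10 -> B


Result: DACDB


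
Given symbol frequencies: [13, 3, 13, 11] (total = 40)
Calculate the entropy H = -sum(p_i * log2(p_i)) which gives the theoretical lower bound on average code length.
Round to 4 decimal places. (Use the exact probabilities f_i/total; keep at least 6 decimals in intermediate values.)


Per-symbol terms -p_i * log2(p_i) with p_i = f_i/40:
  p = 13/40 = 0.325000: log2(p) = -1.621488, -p*log2(p) = 0.526984
  p = 3/40 = 0.075000: log2(p) = -3.736966, -p*log2(p) = 0.280272
  p = 13/40 = 0.325000: log2(p) = -1.621488, -p*log2(p) = 0.526984
  p = 11/40 = 0.275000: log2(p) = -1.862496, -p*log2(p) = 0.512187
H = 0.526984 + 0.280272 + 0.526984 + 0.512187 = 1.846427

H = 1.8464 bits/symbol


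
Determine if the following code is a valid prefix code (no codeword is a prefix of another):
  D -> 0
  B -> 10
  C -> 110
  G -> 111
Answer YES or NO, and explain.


Checking each pair (does one codeword prefix another?):
  D='0' vs B='10': no prefix
  D='0' vs C='110': no prefix
  D='0' vs G='111': no prefix
  B='10' vs D='0': no prefix
  B='10' vs C='110': no prefix
  B='10' vs G='111': no prefix
  C='110' vs D='0': no prefix
  C='110' vs B='10': no prefix
  C='110' vs G='111': no prefix
  G='111' vs D='0': no prefix
  G='111' vs B='10': no prefix
  G='111' vs C='110': no prefix
No violation found over all pairs.

YES -- this is a valid prefix code. No codeword is a prefix of any other codeword.


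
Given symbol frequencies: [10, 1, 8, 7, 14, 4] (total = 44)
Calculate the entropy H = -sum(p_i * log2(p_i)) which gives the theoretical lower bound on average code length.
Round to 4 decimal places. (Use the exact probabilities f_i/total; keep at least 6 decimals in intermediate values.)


Per-symbol terms -p_i * log2(p_i) with p_i = f_i/44:
  p = 10/44 = 0.227273: log2(p) = -2.137504, -p*log2(p) = 0.485796
  p = 1/44 = 0.022727: log2(p) = -5.459432, -p*log2(p) = 0.124078
  p = 8/44 = 0.181818: log2(p) = -2.459432, -p*log2(p) = 0.447169
  p = 7/44 = 0.159091: log2(p) = -2.652077, -p*log2(p) = 0.421921
  p = 14/44 = 0.318182: log2(p) = -1.652077, -p*log2(p) = 0.525661
  p = 4/44 = 0.090909: log2(p) = -3.459432, -p*log2(p) = 0.314494
H = 0.485796 + 0.124078 + 0.447169 + 0.421921 + 0.525661 + 0.314494 = 2.319119

H = 2.3191 bits/symbol


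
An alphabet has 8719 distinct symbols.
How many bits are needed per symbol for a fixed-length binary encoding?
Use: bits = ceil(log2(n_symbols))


log2(8719) = 13.0899
Bracket: 2^13 = 8192 < 8719 <= 2^14 = 16384
So ceil(log2(8719)) = 14

bits = ceil(log2(8719)) = ceil(13.0899) = 14 bits


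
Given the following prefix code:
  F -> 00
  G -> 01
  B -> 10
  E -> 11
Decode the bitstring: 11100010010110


Decoding step by step:
Bits 11 -> E
Bits 10 -> B
Bits 00 -> F
Bits 10 -> B
Bits 01 -> G
Bits 01 -> G
Bits 10 -> B


Decoded message: EBFBGGB


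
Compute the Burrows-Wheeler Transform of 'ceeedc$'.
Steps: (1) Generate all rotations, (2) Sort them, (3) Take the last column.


Rotations (sorted):
  0: $ceeedc -> last char: c
  1: c$ceeed -> last char: d
  2: ceeedc$ -> last char: $
  3: dc$ceee -> last char: e
  4: edc$cee -> last char: e
  5: eedc$ce -> last char: e
  6: eeedc$c -> last char: c


BWT = cd$eeec


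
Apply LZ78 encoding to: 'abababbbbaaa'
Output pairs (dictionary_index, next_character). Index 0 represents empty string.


LZ78 encoding steps:
Dictionary: {0: ''}
Step 1: w='' (idx 0), next='a' -> output (0, 'a'), add 'a' as idx 1
Step 2: w='' (idx 0), next='b' -> output (0, 'b'), add 'b' as idx 2
Step 3: w='a' (idx 1), next='b' -> output (1, 'b'), add 'ab' as idx 3
Step 4: w='ab' (idx 3), next='b' -> output (3, 'b'), add 'abb' as idx 4
Step 5: w='b' (idx 2), next='b' -> output (2, 'b'), add 'bb' as idx 5
Step 6: w='a' (idx 1), next='a' -> output (1, 'a'), add 'aa' as idx 6
Step 7: w='a' (idx 1), end of input -> output (1, '')


Encoded: [(0, 'a'), (0, 'b'), (1, 'b'), (3, 'b'), (2, 'b'), (1, 'a'), (1, '')]


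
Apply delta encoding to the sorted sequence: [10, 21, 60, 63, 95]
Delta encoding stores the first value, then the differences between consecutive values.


First value: 10
Deltas:
  21 - 10 = 11
  60 - 21 = 39
  63 - 60 = 3
  95 - 63 = 32


Delta encoded: [10, 11, 39, 3, 32]


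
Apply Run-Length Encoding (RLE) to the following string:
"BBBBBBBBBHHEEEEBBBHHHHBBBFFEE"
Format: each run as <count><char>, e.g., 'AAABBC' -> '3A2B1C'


Scanning runs left to right:
  i=0: run of 'B' x 9 -> '9B'
  i=9: run of 'H' x 2 -> '2H'
  i=11: run of 'E' x 4 -> '4E'
  i=15: run of 'B' x 3 -> '3B'
  i=18: run of 'H' x 4 -> '4H'
  i=22: run of 'B' x 3 -> '3B'
  i=25: run of 'F' x 2 -> '2F'
  i=27: run of 'E' x 2 -> '2E'

RLE = 9B2H4E3B4H3B2F2E


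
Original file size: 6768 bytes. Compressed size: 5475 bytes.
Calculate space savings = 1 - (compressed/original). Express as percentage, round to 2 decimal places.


ratio = compressed/original = 5475/6768 = 0.808954
savings = 1 - ratio = 1 - 0.808954 = 0.191046
as a percentage: 0.191046 * 100 = 19.1%

Space savings = 1 - 5475/6768 = 19.1%


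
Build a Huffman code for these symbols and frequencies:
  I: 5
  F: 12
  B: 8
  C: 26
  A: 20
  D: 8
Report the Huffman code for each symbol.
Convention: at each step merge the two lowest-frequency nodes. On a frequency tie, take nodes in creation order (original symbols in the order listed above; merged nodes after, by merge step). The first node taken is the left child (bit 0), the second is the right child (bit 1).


Huffman tree construction:
Step 1: Merge I(5) + B(8) = 13
Step 2: Merge D(8) + F(12) = 20
Step 3: Merge (I+B)(13) + A(20) = 33
Step 4: Merge (D+F)(20) + C(26) = 46
Step 5: Merge ((I+B)+A)(33) + ((D+F)+C)(46) = 79
Read each symbol's code off the tree from the root (left child = 0, right child = 1).

Codes:
  I: 000 (length 3)
  F: 101 (length 3)
  B: 001 (length 3)
  C: 11 (length 2)
  A: 01 (length 2)
  D: 100 (length 3)
Average code length: 191/79 = 2.4177 bits/symbol


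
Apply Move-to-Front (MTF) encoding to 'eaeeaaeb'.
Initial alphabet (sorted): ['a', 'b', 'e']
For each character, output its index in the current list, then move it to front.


MTF encoding:
'e': index 2 in ['a', 'b', 'e'] -> ['e', 'a', 'b']
'a': index 1 in ['e', 'a', 'b'] -> ['a', 'e', 'b']
'e': index 1 in ['a', 'e', 'b'] -> ['e', 'a', 'b']
'e': index 0 in ['e', 'a', 'b'] -> ['e', 'a', 'b']
'a': index 1 in ['e', 'a', 'b'] -> ['a', 'e', 'b']
'a': index 0 in ['a', 'e', 'b'] -> ['a', 'e', 'b']
'e': index 1 in ['a', 'e', 'b'] -> ['e', 'a', 'b']
'b': index 2 in ['e', 'a', 'b'] -> ['b', 'e', 'a']


Output: [2, 1, 1, 0, 1, 0, 1, 2]


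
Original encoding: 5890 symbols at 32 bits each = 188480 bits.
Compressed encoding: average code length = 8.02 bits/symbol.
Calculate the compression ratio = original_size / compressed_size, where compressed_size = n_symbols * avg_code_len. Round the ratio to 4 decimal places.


original_size = n_symbols * orig_bits = 5890 * 32 = 188480 bits
compressed_size = n_symbols * avg_code_len = 5890 * 8.02 = 47237.8 bits
ratio = original_size / compressed_size = 188480 / 47237.8 = 3.99

Compression ratio = 3.99


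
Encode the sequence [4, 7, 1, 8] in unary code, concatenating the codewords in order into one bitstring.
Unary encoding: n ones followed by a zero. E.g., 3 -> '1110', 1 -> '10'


Encode each number as n ones followed by a terminating 0:
  4 -> 11110 (5 bits)
  7 -> 11111110 (8 bits)
  1 -> 10 (2 bits)
  8 -> 111111110 (9 bits)
Total length = 5 + 8 + 2 + 9 = 24 bits.

Unary([4, 7, 1, 8]) = 111101111111010111111110 (24 bits)


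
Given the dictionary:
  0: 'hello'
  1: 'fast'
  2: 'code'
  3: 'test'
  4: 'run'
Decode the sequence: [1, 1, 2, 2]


Look up each index in the dictionary:
  1 -> 'fast'
  1 -> 'fast'
  2 -> 'code'
  2 -> 'code'

Decoded: "fast fast code code"


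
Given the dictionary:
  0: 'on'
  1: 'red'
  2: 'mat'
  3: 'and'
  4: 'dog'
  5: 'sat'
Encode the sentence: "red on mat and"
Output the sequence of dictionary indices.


Look up each word in the dictionary:
  'red' -> 1
  'on' -> 0
  'mat' -> 2
  'and' -> 3

Encoded: [1, 0, 2, 3]


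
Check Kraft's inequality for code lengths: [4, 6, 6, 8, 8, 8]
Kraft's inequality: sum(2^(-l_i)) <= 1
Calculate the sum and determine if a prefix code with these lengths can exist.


Sum = 2^(-4) + 2^(-6) + 2^(-6) + 2^(-8) + 2^(-8) + 2^(-8)
    = 0.0625 + 0.015625 + 0.015625 + 0.00390625 + 0.00390625 + 0.00390625
    = 27/256 = 0.10546875
Since 0.10546875 <= 1, Kraft's inequality IS satisfied.
A prefix code with these lengths CAN exist.

Kraft sum = 0.10546875. Satisfied.


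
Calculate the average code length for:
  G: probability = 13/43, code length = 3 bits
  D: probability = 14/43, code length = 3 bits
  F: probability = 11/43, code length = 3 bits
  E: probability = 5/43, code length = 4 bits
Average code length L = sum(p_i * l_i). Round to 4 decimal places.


Weighted contributions p_i * l_i:
  G: (13/43) * 3 = 39/43
  D: (14/43) * 3 = 42/43
  F: (11/43) * 3 = 33/43
  E: (5/43) * 4 = 20/43
Sum = (39 + 42 + 33 + 20)/43 = 134/43

L = 134/43 = 3.1163 bits/symbol


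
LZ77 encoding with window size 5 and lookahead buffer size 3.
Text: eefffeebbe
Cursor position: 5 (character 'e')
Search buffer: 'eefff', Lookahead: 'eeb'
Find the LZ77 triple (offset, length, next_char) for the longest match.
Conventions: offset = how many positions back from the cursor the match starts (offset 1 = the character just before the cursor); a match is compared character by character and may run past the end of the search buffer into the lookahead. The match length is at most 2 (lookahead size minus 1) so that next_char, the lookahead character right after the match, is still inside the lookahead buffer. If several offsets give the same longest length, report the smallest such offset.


Try each offset into the search buffer:
  offset=1 (pos 4, char 'f'): match length 0
  offset=2 (pos 3, char 'f'): match length 0
  offset=3 (pos 2, char 'f'): match length 0
  offset=4 (pos 1, char 'e'): match length 1
  offset=5 (pos 0, char 'e'): match length 2
Longest match has length 2 at offset 5.
next_char = character at position 5 + 2 = 7 -> 'b'

Best match: offset=5, length=2 (matching 'ee' starting at position 0)
LZ77 triple: (5, 2, 'b')


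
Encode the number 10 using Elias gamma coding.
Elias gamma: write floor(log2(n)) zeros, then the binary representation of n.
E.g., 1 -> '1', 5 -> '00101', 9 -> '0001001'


num_bits = floor(log2(10)) + 1 = 4
leading_zeros = num_bits - 1 = 3
binary(10) = 1010

Elias gamma(10) = '000' + '1010' = 0001010 (7 bits)


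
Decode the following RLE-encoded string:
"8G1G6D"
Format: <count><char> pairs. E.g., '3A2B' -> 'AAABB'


Expanding each <count><char> pair:
  8G -> 'GGGGGGGG'
  1G -> 'G'
  6D -> 'DDDDDD'

Decoded = GGGGGGGGGDDDDDD


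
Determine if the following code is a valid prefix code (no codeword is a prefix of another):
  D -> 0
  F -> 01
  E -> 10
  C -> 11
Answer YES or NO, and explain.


Checking each pair (does one codeword prefix another?):
  D='0' vs F='01': prefix -- VIOLATION

NO -- this is NOT a valid prefix code. D (0) is a prefix of F (01).


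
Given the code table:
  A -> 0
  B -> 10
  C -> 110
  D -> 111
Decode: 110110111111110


Decoding:
110 -> C
110 -> C
111 -> D
111 -> D
110 -> C


Result: CCDDC


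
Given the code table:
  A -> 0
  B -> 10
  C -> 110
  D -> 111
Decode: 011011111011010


Decoding:
0 -> A
110 -> C
111 -> D
110 -> C
110 -> C
10 -> B


Result: ACDCCB


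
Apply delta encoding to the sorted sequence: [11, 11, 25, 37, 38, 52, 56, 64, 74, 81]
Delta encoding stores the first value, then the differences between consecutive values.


First value: 11
Deltas:
  11 - 11 = 0
  25 - 11 = 14
  37 - 25 = 12
  38 - 37 = 1
  52 - 38 = 14
  56 - 52 = 4
  64 - 56 = 8
  74 - 64 = 10
  81 - 74 = 7


Delta encoded: [11, 0, 14, 12, 1, 14, 4, 8, 10, 7]
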